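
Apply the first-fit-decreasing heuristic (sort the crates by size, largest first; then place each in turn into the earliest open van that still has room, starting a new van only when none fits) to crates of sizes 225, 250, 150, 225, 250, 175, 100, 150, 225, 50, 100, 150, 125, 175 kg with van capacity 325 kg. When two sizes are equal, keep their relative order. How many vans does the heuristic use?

8

Sorted descending: 250, 250, 225, 225, 225, 175, 175, 150, 150, 150, 125, 100, 100, 50.
  250 → van 1 (new)  [load 250/325]
  250 → van 2 (new)  [load 250/325]
  225 → van 3 (new)  [load 225/325]
  225 → van 4 (new)  [load 225/325]
  225 → van 5 (new)  [load 225/325]
  175 → van 6 (new)  [load 175/325]
  175 → van 7 (new)  [load 175/325]
  150 → van 6  [load 325/325]
  150 → van 7  [load 325/325]
  150 → van 8 (new)  [load 150/325]
  125 → van 8  [load 275/325]
  100 → van 3  [load 325/325]
  100 → van 4  [load 325/325]
  50 → van 1  [load 300/325]
8 vans opened.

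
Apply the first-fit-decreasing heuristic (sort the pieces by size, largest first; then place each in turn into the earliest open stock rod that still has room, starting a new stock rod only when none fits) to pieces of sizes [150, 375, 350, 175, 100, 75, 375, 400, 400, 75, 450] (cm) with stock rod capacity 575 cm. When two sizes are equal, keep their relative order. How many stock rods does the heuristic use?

6

Sorted descending: 450, 400, 400, 375, 375, 350, 175, 150, 100, 75, 75.
  450 → stock rod 1 (new)  [load 450/575]
  400 → stock rod 2 (new)  [load 400/575]
  400 → stock rod 3 (new)  [load 400/575]
  375 → stock rod 4 (new)  [load 375/575]
  375 → stock rod 5 (new)  [load 375/575]
  350 → stock rod 6 (new)  [load 350/575]
  175 → stock rod 2  [load 575/575]
  150 → stock rod 3  [load 550/575]
  100 → stock rod 1  [load 550/575]
  75 → stock rod 4  [load 450/575]
  75 → stock rod 4  [load 525/575]
6 stock rods opened.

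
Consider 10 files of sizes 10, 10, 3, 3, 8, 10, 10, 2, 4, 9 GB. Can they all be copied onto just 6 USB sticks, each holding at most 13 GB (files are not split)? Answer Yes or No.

A valid assignment using 6 USB sticks:
  USB stick 1: 10 + 3 = 13
  USB stick 2: 10 + 3 = 13
  USB stick 3: 10 + 2 = 12
  USB stick 4: 10 = 10
  USB stick 5: 9 + 4 = 13
  USB stick 6: 8 = 8
Every load is within 13 GB, so 6 USB sticks suffice.

Yes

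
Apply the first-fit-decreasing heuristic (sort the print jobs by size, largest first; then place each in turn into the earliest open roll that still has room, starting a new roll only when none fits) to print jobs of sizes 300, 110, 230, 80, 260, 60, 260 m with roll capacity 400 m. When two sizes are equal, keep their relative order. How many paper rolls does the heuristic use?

4

Sorted descending: 300, 260, 260, 230, 110, 80, 60.
  300 → roll 1 (new)  [load 300/400]
  260 → roll 2 (new)  [load 260/400]
  260 → roll 3 (new)  [load 260/400]
  230 → roll 4 (new)  [load 230/400]
  110 → roll 2  [load 370/400]
  80 → roll 1  [load 380/400]
  60 → roll 3  [load 320/400]
4 paper rolls opened.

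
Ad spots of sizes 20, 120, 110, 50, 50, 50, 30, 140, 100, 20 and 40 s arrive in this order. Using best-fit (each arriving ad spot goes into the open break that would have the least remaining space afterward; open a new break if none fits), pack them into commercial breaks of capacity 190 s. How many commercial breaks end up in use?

4

  20 → break 1 (new)  [load 20/190]
  120 → break 1  [load 140/190]
  110 → break 2 (new)  [load 110/190]
  50 → break 1  [load 190/190]
  50 → break 2  [load 160/190]
  50 → break 3 (new)  [load 50/190]
  30 → break 2  [load 190/190]
  140 → break 3  [load 190/190]
  100 → break 4 (new)  [load 100/190]
  20 → break 4  [load 120/190]
  40 → break 4  [load 160/190]
4 commercial breaks opened.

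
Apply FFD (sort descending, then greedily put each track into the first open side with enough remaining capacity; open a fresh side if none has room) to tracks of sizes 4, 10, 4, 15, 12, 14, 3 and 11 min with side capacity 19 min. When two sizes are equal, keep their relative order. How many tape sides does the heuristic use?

5

Sorted descending: 15, 14, 12, 11, 10, 4, 4, 3.
  15 → side 1 (new)  [load 15/19]
  14 → side 2 (new)  [load 14/19]
  12 → side 3 (new)  [load 12/19]
  11 → side 4 (new)  [load 11/19]
  10 → side 5 (new)  [load 10/19]
  4 → side 1  [load 19/19]
  4 → side 2  [load 18/19]
  3 → side 3  [load 15/19]
5 tape sides opened.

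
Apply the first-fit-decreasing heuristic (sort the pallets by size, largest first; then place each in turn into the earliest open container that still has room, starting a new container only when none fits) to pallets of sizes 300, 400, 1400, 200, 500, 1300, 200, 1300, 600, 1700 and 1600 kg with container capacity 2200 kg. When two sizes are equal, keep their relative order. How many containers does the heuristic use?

5

Sorted descending: 1700, 1600, 1400, 1300, 1300, 600, 500, 400, 300, 200, 200.
  1700 → container 1 (new)  [load 1700/2200]
  1600 → container 2 (new)  [load 1600/2200]
  1400 → container 3 (new)  [load 1400/2200]
  1300 → container 4 (new)  [load 1300/2200]
  1300 → container 5 (new)  [load 1300/2200]
  600 → container 2  [load 2200/2200]
  500 → container 1  [load 2200/2200]
  400 → container 3  [load 1800/2200]
  300 → container 3  [load 2100/2200]
  200 → container 4  [load 1500/2200]
  200 → container 4  [load 1700/2200]
5 containers opened.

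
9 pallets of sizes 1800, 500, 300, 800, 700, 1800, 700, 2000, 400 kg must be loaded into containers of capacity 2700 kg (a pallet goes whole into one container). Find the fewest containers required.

4

Total = 2000 + 1800 + 1800 + 800 + 700 + 700 + 500 + 400 + 300 = 9000 kg.
Lower bound: ⌈9000/2700⌉ = 4 containers.
A packing using 4 containers:
  container 1: 2000 + 700 = 2700
  container 2: 1800 + 800 = 2600
  container 3: 1800 + 700 = 2500
  container 4: 500 + 400 + 300 = 1200
This matches the lower bound, so 4 is optimal.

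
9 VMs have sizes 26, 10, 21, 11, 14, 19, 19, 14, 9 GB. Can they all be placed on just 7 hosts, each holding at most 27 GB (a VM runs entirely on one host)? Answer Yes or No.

Yes

A valid assignment using 7 hosts:
  host 1: 26 = 26
  host 2: 21 = 21
  host 3: 19 = 19
  host 4: 19 = 19
  host 5: 14 + 11 = 25
  host 6: 14 + 10 = 24
  host 7: 9 = 9
Every load is within 27 GB, so 7 hosts suffice.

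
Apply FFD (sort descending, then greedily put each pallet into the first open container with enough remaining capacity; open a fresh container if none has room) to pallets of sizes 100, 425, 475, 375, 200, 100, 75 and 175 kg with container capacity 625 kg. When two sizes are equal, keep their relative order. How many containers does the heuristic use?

4

Sorted descending: 475, 425, 375, 200, 175, 100, 100, 75.
  475 → container 1 (new)  [load 475/625]
  425 → container 2 (new)  [load 425/625]
  375 → container 3 (new)  [load 375/625]
  200 → container 2  [load 625/625]
  175 → container 3  [load 550/625]
  100 → container 1  [load 575/625]
  100 → container 4 (new)  [load 100/625]
  75 → container 3  [load 625/625]
4 containers opened.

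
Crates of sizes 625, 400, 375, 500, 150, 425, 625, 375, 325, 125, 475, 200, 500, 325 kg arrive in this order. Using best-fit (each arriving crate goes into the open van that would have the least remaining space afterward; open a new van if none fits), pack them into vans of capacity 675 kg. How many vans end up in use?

10

  625 → van 1 (new)  [load 625/675]
  400 → van 2 (new)  [load 400/675]
  375 → van 3 (new)  [load 375/675]
  500 → van 4 (new)  [load 500/675]
  150 → van 4  [load 650/675]
  425 → van 5 (new)  [load 425/675]
  625 → van 6 (new)  [load 625/675]
  375 → van 7 (new)  [load 375/675]
  325 → van 8 (new)  [load 325/675]
  125 → van 5  [load 550/675]
  475 → van 9 (new)  [load 475/675]
  200 → van 9  [load 675/675]
  500 → van 10 (new)  [load 500/675]
  325 → van 8  [load 650/675]
10 vans opened.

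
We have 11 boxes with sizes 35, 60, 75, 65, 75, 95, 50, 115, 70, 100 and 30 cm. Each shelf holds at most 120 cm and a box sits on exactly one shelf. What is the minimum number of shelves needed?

Total = 115 + 100 + 95 + 75 + 75 + 70 + 65 + 60 + 50 + 35 + 30 = 770 cm.
Lower bound: ⌈770/120⌉ = 7 shelves.
A packing using 8 shelves:
  shelf 1: 115 = 115
  shelf 2: 100 = 100
  shelf 3: 95 = 95
  shelf 4: 75 + 35 = 110
  shelf 5: 75 + 30 = 105
  shelf 6: 70 + 50 = 120
  shelf 7: 65 = 65
  shelf 8: 60 = 60
No arrangement into 7 shelves stays within capacity, so 8 is optimal.

8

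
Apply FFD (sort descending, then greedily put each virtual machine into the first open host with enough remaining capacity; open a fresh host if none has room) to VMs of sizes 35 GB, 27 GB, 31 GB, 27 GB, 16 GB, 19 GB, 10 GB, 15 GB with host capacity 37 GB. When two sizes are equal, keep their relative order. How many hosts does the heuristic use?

Sorted descending: 35, 31, 27, 27, 19, 16, 15, 10.
  35 → host 1 (new)  [load 35/37]
  31 → host 2 (new)  [load 31/37]
  27 → host 3 (new)  [load 27/37]
  27 → host 4 (new)  [load 27/37]
  19 → host 5 (new)  [load 19/37]
  16 → host 5  [load 35/37]
  15 → host 6 (new)  [load 15/37]
  10 → host 3  [load 37/37]
6 hosts opened.

6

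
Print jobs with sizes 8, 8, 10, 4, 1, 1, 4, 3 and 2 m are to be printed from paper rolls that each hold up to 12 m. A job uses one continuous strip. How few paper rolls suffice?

Total = 10 + 8 + 8 + 4 + 4 + 3 + 2 + 1 + 1 = 41 m.
Lower bound: ⌈41/12⌉ = 4 paper rolls.
A packing using 4 paper rolls:
  roll 1: 10 + 2 = 12
  roll 2: 8 + 4 = 12
  roll 3: 8 + 4 = 12
  roll 4: 3 + 1 + 1 = 5
This matches the lower bound, so 4 is optimal.

4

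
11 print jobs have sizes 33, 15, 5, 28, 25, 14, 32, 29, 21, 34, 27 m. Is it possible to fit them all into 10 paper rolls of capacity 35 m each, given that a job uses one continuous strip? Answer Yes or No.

Yes

A valid assignment using 9 paper rolls:
  roll 1: 34 = 34
  roll 2: 33 = 33
  roll 3: 32 = 32
  roll 4: 29 + 5 = 34
  roll 5: 28 = 28
  roll 6: 27 = 27
  roll 7: 25 = 25
  roll 8: 21 + 14 = 35
  roll 9: 15 = 15
That uses only 9 ≤ 10, so 10 paper rolls are enough.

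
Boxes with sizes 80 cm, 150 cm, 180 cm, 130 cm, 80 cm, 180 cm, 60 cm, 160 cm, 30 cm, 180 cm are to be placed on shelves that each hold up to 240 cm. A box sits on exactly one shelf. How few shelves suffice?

6

Total = 180 + 180 + 180 + 160 + 150 + 130 + 80 + 80 + 60 + 30 = 1230 cm.
Lower bound: ⌈1230/240⌉ = 6 shelves.
A packing using 6 shelves:
  shelf 1: 180 + 60 = 240
  shelf 2: 180 + 30 = 210
  shelf 3: 180 = 180
  shelf 4: 160 + 80 = 240
  shelf 5: 150 + 80 = 230
  shelf 6: 130 = 130
This matches the lower bound, so 6 is optimal.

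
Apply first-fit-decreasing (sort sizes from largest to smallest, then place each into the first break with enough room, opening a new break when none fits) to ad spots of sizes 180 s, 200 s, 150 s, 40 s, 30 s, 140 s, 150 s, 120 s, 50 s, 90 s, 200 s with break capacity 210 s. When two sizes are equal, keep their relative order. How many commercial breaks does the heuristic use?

7

Sorted descending: 200, 200, 180, 150, 150, 140, 120, 90, 50, 40, 30.
  200 → break 1 (new)  [load 200/210]
  200 → break 2 (new)  [load 200/210]
  180 → break 3 (new)  [load 180/210]
  150 → break 4 (new)  [load 150/210]
  150 → break 5 (new)  [load 150/210]
  140 → break 6 (new)  [load 140/210]
  120 → break 7 (new)  [load 120/210]
  90 → break 7  [load 210/210]
  50 → break 4  [load 200/210]
  40 → break 5  [load 190/210]
  30 → break 3  [load 210/210]
7 commercial breaks opened.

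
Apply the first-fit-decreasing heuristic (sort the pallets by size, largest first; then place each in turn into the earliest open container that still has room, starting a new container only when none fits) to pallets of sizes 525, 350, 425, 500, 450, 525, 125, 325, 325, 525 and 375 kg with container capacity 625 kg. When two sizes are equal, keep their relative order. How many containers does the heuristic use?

Sorted descending: 525, 525, 525, 500, 450, 425, 375, 350, 325, 325, 125.
  525 → container 1 (new)  [load 525/625]
  525 → container 2 (new)  [load 525/625]
  525 → container 3 (new)  [load 525/625]
  500 → container 4 (new)  [load 500/625]
  450 → container 5 (new)  [load 450/625]
  425 → container 6 (new)  [load 425/625]
  375 → container 7 (new)  [load 375/625]
  350 → container 8 (new)  [load 350/625]
  325 → container 9 (new)  [load 325/625]
  325 → container 10 (new)  [load 325/625]
  125 → container 4  [load 625/625]
10 containers opened.

10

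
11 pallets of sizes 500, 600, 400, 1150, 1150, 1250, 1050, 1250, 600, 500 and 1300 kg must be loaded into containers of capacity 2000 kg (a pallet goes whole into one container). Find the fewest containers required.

6

Total = 1300 + 1250 + 1250 + 1150 + 1150 + 1050 + 600 + 600 + 500 + 500 + 400 = 9750 kg.
Lower bound: ⌈9750/2000⌉ = 5 containers.
Also, 6 pallets each exceed 1000 kg, and no two of those can share a container, so at least 6 containers are needed.
A packing using 6 containers:
  container 1: 1300 + 600 = 1900
  container 2: 1250 + 600 = 1850
  container 3: 1250 + 500 = 1750
  container 4: 1150 + 500 = 1650
  container 5: 1150 + 400 = 1550
  container 6: 1050 = 1050
This matches the lower bound, so 6 is optimal.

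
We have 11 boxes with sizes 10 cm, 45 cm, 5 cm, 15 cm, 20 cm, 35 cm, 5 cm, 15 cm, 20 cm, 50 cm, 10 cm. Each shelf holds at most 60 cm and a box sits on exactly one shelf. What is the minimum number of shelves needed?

Total = 50 + 45 + 35 + 20 + 20 + 15 + 15 + 10 + 10 + 5 + 5 = 230 cm.
Lower bound: ⌈230/60⌉ = 4 shelves.
A packing using 4 shelves:
  shelf 1: 50 + 10 = 60
  shelf 2: 45 + 15 = 60
  shelf 3: 35 + 20 + 5 = 60
  shelf 4: 20 + 15 + 10 + 5 = 50
This matches the lower bound, so 4 is optimal.

4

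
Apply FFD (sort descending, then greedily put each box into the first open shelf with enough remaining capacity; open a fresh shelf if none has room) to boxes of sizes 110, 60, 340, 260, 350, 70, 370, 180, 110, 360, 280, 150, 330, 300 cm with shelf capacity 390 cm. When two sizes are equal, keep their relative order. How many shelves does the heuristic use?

9

Sorted descending: 370, 360, 350, 340, 330, 300, 280, 260, 180, 150, 110, 110, 70, 60.
  370 → shelf 1 (new)  [load 370/390]
  360 → shelf 2 (new)  [load 360/390]
  350 → shelf 3 (new)  [load 350/390]
  340 → shelf 4 (new)  [load 340/390]
  330 → shelf 5 (new)  [load 330/390]
  300 → shelf 6 (new)  [load 300/390]
  280 → shelf 7 (new)  [load 280/390]
  260 → shelf 8 (new)  [load 260/390]
  180 → shelf 9 (new)  [load 180/390]
  150 → shelf 9  [load 330/390]
  110 → shelf 7  [load 390/390]
  110 → shelf 8  [load 370/390]
  70 → shelf 6  [load 370/390]
  60 → shelf 5  [load 390/390]
9 shelves opened.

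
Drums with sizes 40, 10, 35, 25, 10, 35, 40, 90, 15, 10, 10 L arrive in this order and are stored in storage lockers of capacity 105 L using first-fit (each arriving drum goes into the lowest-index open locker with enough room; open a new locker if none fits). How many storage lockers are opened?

4

  40 → locker 1 (new)  [load 40/105]
  10 → locker 1  [load 50/105]
  35 → locker 1  [load 85/105]
  25 → locker 2 (new)  [load 25/105]
  10 → locker 1  [load 95/105]
  35 → locker 2  [load 60/105]
  40 → locker 2  [load 100/105]
  90 → locker 3 (new)  [load 90/105]
  15 → locker 3  [load 105/105]
  10 → locker 1  [load 105/105]
  10 → locker 4 (new)  [load 10/105]
4 storage lockers opened.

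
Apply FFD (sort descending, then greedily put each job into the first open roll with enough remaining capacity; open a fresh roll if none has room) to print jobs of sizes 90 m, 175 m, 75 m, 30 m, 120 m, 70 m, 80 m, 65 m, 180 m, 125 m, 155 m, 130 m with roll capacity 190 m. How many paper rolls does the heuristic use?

Sorted descending: 180, 175, 155, 130, 125, 120, 90, 80, 75, 70, 65, 30.
  180 → roll 1 (new)  [load 180/190]
  175 → roll 2 (new)  [load 175/190]
  155 → roll 3 (new)  [load 155/190]
  130 → roll 4 (new)  [load 130/190]
  125 → roll 5 (new)  [load 125/190]
  120 → roll 6 (new)  [load 120/190]
  90 → roll 7 (new)  [load 90/190]
  80 → roll 7  [load 170/190]
  75 → roll 8 (new)  [load 75/190]
  70 → roll 6  [load 190/190]
  65 → roll 5  [load 190/190]
  30 → roll 3  [load 185/190]
8 paper rolls opened.

8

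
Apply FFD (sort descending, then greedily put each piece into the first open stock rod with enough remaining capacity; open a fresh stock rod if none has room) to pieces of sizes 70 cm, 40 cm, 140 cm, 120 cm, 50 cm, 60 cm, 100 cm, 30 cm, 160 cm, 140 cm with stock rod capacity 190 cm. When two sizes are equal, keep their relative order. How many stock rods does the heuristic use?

5

Sorted descending: 160, 140, 140, 120, 100, 70, 60, 50, 40, 30.
  160 → stock rod 1 (new)  [load 160/190]
  140 → stock rod 2 (new)  [load 140/190]
  140 → stock rod 3 (new)  [load 140/190]
  120 → stock rod 4 (new)  [load 120/190]
  100 → stock rod 5 (new)  [load 100/190]
  70 → stock rod 4  [load 190/190]
  60 → stock rod 5  [load 160/190]
  50 → stock rod 2  [load 190/190]
  40 → stock rod 3  [load 180/190]
  30 → stock rod 1  [load 190/190]
5 stock rods opened.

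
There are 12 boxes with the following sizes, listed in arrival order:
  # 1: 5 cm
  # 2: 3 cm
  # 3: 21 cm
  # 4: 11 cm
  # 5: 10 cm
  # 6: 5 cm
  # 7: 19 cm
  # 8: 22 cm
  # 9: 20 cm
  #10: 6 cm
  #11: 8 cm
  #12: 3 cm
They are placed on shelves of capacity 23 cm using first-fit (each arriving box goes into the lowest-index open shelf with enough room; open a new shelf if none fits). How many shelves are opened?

  5 → shelf 1 (new)  [load 5/23]
  3 → shelf 1  [load 8/23]
  21 → shelf 2 (new)  [load 21/23]
  11 → shelf 1  [load 19/23]
  10 → shelf 3 (new)  [load 10/23]
  5 → shelf 3  [load 15/23]
  19 → shelf 4 (new)  [load 19/23]
  22 → shelf 5 (new)  [load 22/23]
  20 → shelf 6 (new)  [load 20/23]
  6 → shelf 3  [load 21/23]
  8 → shelf 7 (new)  [load 8/23]
  3 → shelf 1  [load 22/23]
7 shelves opened.

7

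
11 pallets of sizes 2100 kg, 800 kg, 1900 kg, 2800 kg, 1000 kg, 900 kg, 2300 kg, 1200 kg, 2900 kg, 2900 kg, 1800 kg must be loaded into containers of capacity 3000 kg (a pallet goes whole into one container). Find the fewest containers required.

8

Total = 2900 + 2900 + 2800 + 2300 + 2100 + 1900 + 1800 + 1200 + 1000 + 900 + 800 = 20600 kg.
Lower bound: ⌈20600/3000⌉ = 7 containers.
A packing using 8 containers:
  container 1: 2900 = 2900
  container 2: 2900 = 2900
  container 3: 2800 = 2800
  container 4: 2300 = 2300
  container 5: 2100 + 900 = 3000
  container 6: 1900 + 1000 = 2900
  container 7: 1800 + 1200 = 3000
  container 8: 800 = 800
No arrangement into 7 containers stays within capacity, so 8 is optimal.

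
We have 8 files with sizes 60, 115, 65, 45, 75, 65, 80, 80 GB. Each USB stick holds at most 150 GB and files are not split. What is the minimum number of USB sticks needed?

Total = 115 + 80 + 80 + 75 + 65 + 65 + 60 + 45 = 585 GB.
Lower bound: ⌈585/150⌉ = 4 USB sticks.
A packing using 5 USB sticks:
  USB stick 1: 115 = 115
  USB stick 2: 80 + 65 = 145
  USB stick 3: 80 + 65 = 145
  USB stick 4: 75 + 60 = 135
  USB stick 5: 45 = 45
No arrangement into 4 USB sticks stays within capacity, so 5 is optimal.

5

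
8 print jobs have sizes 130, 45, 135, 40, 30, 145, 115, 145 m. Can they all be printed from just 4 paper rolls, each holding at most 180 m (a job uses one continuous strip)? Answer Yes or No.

Total = 785 m; ⌈785/180⌉ = 5.
At least 5 paper rolls are required, but only 4 are allowed.

No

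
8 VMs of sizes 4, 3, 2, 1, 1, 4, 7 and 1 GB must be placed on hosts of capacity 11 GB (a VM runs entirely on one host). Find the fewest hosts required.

3

Total = 7 + 4 + 4 + 3 + 2 + 1 + 1 + 1 = 23 GB.
Lower bound: ⌈23/11⌉ = 3 hosts.
A packing using 3 hosts:
  host 1: 7 + 4 = 11
  host 2: 4 + 3 + 2 + 1 + 1 = 11
  host 3: 1 = 1
This matches the lower bound, so 3 is optimal.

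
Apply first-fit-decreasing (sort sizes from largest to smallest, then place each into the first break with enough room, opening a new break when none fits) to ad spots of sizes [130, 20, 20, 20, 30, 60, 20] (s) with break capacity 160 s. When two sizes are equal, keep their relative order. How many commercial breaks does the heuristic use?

Sorted descending: 130, 60, 30, 20, 20, 20, 20.
  130 → break 1 (new)  [load 130/160]
  60 → break 2 (new)  [load 60/160]
  30 → break 1  [load 160/160]
  20 → break 2  [load 80/160]
  20 → break 2  [load 100/160]
  20 → break 2  [load 120/160]
  20 → break 2  [load 140/160]
2 commercial breaks opened.

2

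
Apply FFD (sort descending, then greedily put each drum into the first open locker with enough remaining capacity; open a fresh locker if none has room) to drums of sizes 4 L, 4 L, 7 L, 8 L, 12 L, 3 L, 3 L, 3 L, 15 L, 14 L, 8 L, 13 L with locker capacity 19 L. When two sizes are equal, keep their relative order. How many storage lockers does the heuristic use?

Sorted descending: 15, 14, 13, 12, 8, 8, 7, 4, 4, 3, 3, 3.
  15 → locker 1 (new)  [load 15/19]
  14 → locker 2 (new)  [load 14/19]
  13 → locker 3 (new)  [load 13/19]
  12 → locker 4 (new)  [load 12/19]
  8 → locker 5 (new)  [load 8/19]
  8 → locker 5  [load 16/19]
  7 → locker 4  [load 19/19]
  4 → locker 1  [load 19/19]
  4 → locker 2  [load 18/19]
  3 → locker 3  [load 16/19]
  3 → locker 3  [load 19/19]
  3 → locker 5  [load 19/19]
5 storage lockers opened.

5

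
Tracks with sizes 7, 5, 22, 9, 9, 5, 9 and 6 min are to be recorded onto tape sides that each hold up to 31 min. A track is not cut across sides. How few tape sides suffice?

3

Total = 22 + 9 + 9 + 9 + 7 + 6 + 5 + 5 = 72 min.
Lower bound: ⌈72/31⌉ = 3 tape sides.
A packing using 3 tape sides:
  side 1: 22 + 9 = 31
  side 2: 9 + 9 + 7 + 6 = 31
  side 3: 5 + 5 = 10
This matches the lower bound, so 3 is optimal.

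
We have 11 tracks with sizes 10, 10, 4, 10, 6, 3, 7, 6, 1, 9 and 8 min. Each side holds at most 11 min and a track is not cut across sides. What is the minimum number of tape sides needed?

Total = 10 + 10 + 10 + 9 + 8 + 7 + 6 + 6 + 4 + 3 + 1 = 74 min.
Lower bound: ⌈74/11⌉ = 7 tape sides.
Also, 8 tracks each exceed 11/2 min, and no two of those can share a side, so at least 8 tape sides are needed.
A packing using 8 tape sides:
  side 1: 10 + 1 = 11
  side 2: 10 = 10
  side 3: 10 = 10
  side 4: 9 = 9
  side 5: 8 + 3 = 11
  side 6: 7 + 4 = 11
  side 7: 6 = 6
  side 8: 6 = 6
This matches the lower bound, so 8 is optimal.

8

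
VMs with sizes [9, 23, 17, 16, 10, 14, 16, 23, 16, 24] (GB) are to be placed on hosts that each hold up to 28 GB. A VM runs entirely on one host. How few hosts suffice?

Total = 24 + 23 + 23 + 17 + 16 + 16 + 16 + 14 + 10 + 9 = 168 GB.
Lower bound: ⌈168/28⌉ = 6 hosts.
Also, 7 VMs each exceed 14 GB, and no two of those can share a host, so at least 7 hosts are needed.
A packing using 8 hosts:
  host 1: 24 = 24
  host 2: 23 = 23
  host 3: 23 = 23
  host 4: 17 + 10 = 27
  host 5: 16 + 9 = 25
  host 6: 16 = 16
  host 7: 16 = 16
  host 8: 14 = 14
No arrangement into 7 hosts stays within capacity, so 8 is optimal.

8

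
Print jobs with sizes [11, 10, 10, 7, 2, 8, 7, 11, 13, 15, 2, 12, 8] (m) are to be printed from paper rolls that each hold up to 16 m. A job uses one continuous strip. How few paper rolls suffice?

9

Total = 15 + 13 + 12 + 11 + 11 + 10 + 10 + 8 + 8 + 7 + 7 + 2 + 2 = 116 m.
Lower bound: ⌈116/16⌉ = 8 paper rolls.
A packing using 9 paper rolls:
  roll 1: 15 = 15
  roll 2: 13 + 2 = 15
  roll 3: 12 + 2 = 14
  roll 4: 11 = 11
  roll 5: 11 = 11
  roll 6: 10 = 10
  roll 7: 10 = 10
  roll 8: 8 + 8 = 16
  roll 9: 7 + 7 = 14
No arrangement into 8 paper rolls stays within capacity, so 9 is optimal.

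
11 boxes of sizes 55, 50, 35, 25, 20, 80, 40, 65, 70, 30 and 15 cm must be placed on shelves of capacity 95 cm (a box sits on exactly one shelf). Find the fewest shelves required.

6

Total = 80 + 70 + 65 + 55 + 50 + 40 + 35 + 30 + 25 + 20 + 15 = 485 cm.
Lower bound: ⌈485/95⌉ = 6 shelves.
A packing using 6 shelves:
  shelf 1: 80 + 15 = 95
  shelf 2: 70 + 25 = 95
  shelf 3: 65 + 30 = 95
  shelf 4: 55 + 40 = 95
  shelf 5: 50 + 35 = 85
  shelf 6: 20 = 20
This matches the lower bound, so 6 is optimal.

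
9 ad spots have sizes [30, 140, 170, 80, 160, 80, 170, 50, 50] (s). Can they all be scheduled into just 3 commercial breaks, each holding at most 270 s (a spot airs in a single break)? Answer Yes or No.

Total = 930 s; ⌈930/270⌉ = 4.
At least 4 commercial breaks are required, but only 3 are allowed.

No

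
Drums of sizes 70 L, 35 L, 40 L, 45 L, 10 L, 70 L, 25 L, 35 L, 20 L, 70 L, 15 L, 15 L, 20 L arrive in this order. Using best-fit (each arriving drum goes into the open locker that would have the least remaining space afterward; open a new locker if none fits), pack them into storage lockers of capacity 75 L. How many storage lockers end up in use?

7

  70 → locker 1 (new)  [load 70/75]
  35 → locker 2 (new)  [load 35/75]
  40 → locker 2  [load 75/75]
  45 → locker 3 (new)  [load 45/75]
  10 → locker 3  [load 55/75]
  70 → locker 4 (new)  [load 70/75]
  25 → locker 5 (new)  [load 25/75]
  35 → locker 5  [load 60/75]
  20 → locker 3  [load 75/75]
  70 → locker 6 (new)  [load 70/75]
  15 → locker 5  [load 75/75]
  15 → locker 7 (new)  [load 15/75]
  20 → locker 7  [load 35/75]
7 storage lockers opened.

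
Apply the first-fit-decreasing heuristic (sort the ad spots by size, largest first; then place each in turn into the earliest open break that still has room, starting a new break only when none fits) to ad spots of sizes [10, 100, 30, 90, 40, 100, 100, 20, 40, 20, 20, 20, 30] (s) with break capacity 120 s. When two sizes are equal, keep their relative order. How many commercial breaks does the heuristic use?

6

Sorted descending: 100, 100, 100, 90, 40, 40, 30, 30, 20, 20, 20, 20, 10.
  100 → break 1 (new)  [load 100/120]
  100 → break 2 (new)  [load 100/120]
  100 → break 3 (new)  [load 100/120]
  90 → break 4 (new)  [load 90/120]
  40 → break 5 (new)  [load 40/120]
  40 → break 5  [load 80/120]
  30 → break 4  [load 120/120]
  30 → break 5  [load 110/120]
  20 → break 1  [load 120/120]
  20 → break 2  [load 120/120]
  20 → break 3  [load 120/120]
  20 → break 6 (new)  [load 20/120]
  10 → break 5  [load 120/120]
6 commercial breaks opened.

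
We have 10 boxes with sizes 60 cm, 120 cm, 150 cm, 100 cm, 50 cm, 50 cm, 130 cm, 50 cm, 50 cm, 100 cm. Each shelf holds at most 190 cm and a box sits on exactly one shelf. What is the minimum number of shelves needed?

Total = 150 + 130 + 120 + 100 + 100 + 60 + 50 + 50 + 50 + 50 = 860 cm.
Lower bound: ⌈860/190⌉ = 5 shelves.
A packing using 6 shelves:
  shelf 1: 150 = 150
  shelf 2: 130 + 60 = 190
  shelf 3: 120 + 50 = 170
  shelf 4: 100 + 50 = 150
  shelf 5: 100 + 50 = 150
  shelf 6: 50 = 50
No arrangement into 5 shelves stays within capacity, so 6 is optimal.

6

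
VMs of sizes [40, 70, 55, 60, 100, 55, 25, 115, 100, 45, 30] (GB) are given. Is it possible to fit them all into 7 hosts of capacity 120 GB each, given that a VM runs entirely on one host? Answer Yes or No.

Yes

A valid assignment using 7 hosts:
  host 1: 115 = 115
  host 2: 100 = 100
  host 3: 100 = 100
  host 4: 70 + 45 = 115
  host 5: 60 + 55 = 115
  host 6: 55 + 40 + 25 = 120
  host 7: 30 = 30
Every load is within 120 GB, so 7 hosts suffice.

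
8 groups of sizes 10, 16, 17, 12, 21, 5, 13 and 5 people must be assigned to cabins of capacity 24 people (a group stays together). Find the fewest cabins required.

5

Total = 21 + 17 + 16 + 13 + 12 + 10 + 5 + 5 = 99 people.
Lower bound: ⌈99/24⌉ = 5 cabins.
A packing using 5 cabins:
  cabin 1: 21 = 21
  cabin 2: 17 + 5 = 22
  cabin 3: 16 + 5 = 21
  cabin 4: 13 + 10 = 23
  cabin 5: 12 = 12
This matches the lower bound, so 5 is optimal.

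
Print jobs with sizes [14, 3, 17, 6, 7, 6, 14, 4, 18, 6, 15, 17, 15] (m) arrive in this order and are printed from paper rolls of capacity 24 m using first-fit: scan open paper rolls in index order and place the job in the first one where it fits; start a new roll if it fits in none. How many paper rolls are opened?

  14 → roll 1 (new)  [load 14/24]
  3 → roll 1  [load 17/24]
  17 → roll 2 (new)  [load 17/24]
  6 → roll 1  [load 23/24]
  7 → roll 2  [load 24/24]
  6 → roll 3 (new)  [load 6/24]
  14 → roll 3  [load 20/24]
  4 → roll 3  [load 24/24]
  18 → roll 4 (new)  [load 18/24]
  6 → roll 4  [load 24/24]
  15 → roll 5 (new)  [load 15/24]
  17 → roll 6 (new)  [load 17/24]
  15 → roll 7 (new)  [load 15/24]
7 paper rolls opened.

7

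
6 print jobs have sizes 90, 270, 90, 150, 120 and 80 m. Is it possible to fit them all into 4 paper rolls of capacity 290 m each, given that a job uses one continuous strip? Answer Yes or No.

A valid assignment using 3 paper rolls:
  roll 1: 270 = 270
  roll 2: 150 + 120 = 270
  roll 3: 90 + 90 + 80 = 260
That uses only 3 ≤ 4, so 4 paper rolls are enough.

Yes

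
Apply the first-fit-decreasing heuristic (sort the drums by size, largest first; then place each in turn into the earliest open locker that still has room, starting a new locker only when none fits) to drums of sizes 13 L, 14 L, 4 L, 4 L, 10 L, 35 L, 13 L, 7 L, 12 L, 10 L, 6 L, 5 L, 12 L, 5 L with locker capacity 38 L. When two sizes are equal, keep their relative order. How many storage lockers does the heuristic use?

Sorted descending: 35, 14, 13, 13, 12, 12, 10, 10, 7, 6, 5, 5, 4, 4.
  35 → locker 1 (new)  [load 35/38]
  14 → locker 2 (new)  [load 14/38]
  13 → locker 2  [load 27/38]
  13 → locker 3 (new)  [load 13/38]
  12 → locker 3  [load 25/38]
  12 → locker 3  [load 37/38]
  10 → locker 2  [load 37/38]
  10 → locker 4 (new)  [load 10/38]
  7 → locker 4  [load 17/38]
  6 → locker 4  [load 23/38]
  5 → locker 4  [load 28/38]
  5 → locker 4  [load 33/38]
  4 → locker 4  [load 37/38]
  4 → locker 5 (new)  [load 4/38]
5 storage lockers opened.

5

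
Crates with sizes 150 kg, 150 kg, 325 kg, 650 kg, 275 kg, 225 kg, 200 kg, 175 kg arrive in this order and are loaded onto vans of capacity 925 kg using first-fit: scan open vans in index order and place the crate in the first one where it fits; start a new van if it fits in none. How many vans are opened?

3

  150 → van 1 (new)  [load 150/925]
  150 → van 1  [load 300/925]
  325 → van 1  [load 625/925]
  650 → van 2 (new)  [load 650/925]
  275 → van 1  [load 900/925]
  225 → van 2  [load 875/925]
  200 → van 3 (new)  [load 200/925]
  175 → van 3  [load 375/925]
3 vans opened.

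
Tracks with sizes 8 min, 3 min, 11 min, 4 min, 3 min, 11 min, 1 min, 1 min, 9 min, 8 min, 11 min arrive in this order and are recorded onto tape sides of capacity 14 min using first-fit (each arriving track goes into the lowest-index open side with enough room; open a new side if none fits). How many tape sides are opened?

  8 → side 1 (new)  [load 8/14]
  3 → side 1  [load 11/14]
  11 → side 2 (new)  [load 11/14]
  4 → side 3 (new)  [load 4/14]
  3 → side 1  [load 14/14]
  11 → side 4 (new)  [load 11/14]
  1 → side 2  [load 12/14]
  1 → side 2  [load 13/14]
  9 → side 3  [load 13/14]
  8 → side 5 (new)  [load 8/14]
  11 → side 6 (new)  [load 11/14]
6 tape sides opened.

6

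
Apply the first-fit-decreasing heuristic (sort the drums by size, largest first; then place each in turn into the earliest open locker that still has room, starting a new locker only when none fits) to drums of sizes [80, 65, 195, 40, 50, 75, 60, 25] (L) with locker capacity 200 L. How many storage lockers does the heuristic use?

Sorted descending: 195, 80, 75, 65, 60, 50, 40, 25.
  195 → locker 1 (new)  [load 195/200]
  80 → locker 2 (new)  [load 80/200]
  75 → locker 2  [load 155/200]
  65 → locker 3 (new)  [load 65/200]
  60 → locker 3  [load 125/200]
  50 → locker 3  [load 175/200]
  40 → locker 2  [load 195/200]
  25 → locker 3  [load 200/200]
3 storage lockers opened.

3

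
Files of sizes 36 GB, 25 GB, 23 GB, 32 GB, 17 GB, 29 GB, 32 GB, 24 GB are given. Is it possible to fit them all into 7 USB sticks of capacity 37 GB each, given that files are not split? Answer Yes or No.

No

Total = 218 GB; ⌈218/37⌉ = 6.
7 files each exceed half the capacity and cannot share a USB stick, forcing at least 7 USB sticks.
The bound of 7 does not rule out 7, but exhaustive search shows no assignment into 7 USB sticks of capacity 37 GB exists — the minimum is 8.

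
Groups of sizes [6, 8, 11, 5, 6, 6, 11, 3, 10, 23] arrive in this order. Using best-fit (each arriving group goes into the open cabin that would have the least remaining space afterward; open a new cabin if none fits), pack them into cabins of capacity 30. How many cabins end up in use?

4

  6 → cabin 1 (new)  [load 6/30]
  8 → cabin 1  [load 14/30]
  11 → cabin 1  [load 25/30]
  5 → cabin 1  [load 30/30]
  6 → cabin 2 (new)  [load 6/30]
  6 → cabin 2  [load 12/30]
  11 → cabin 2  [load 23/30]
  3 → cabin 2  [load 26/30]
  10 → cabin 3 (new)  [load 10/30]
  23 → cabin 4 (new)  [load 23/30]
4 cabins opened.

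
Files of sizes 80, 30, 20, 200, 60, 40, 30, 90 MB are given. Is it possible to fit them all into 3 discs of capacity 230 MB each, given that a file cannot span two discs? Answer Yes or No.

A valid assignment using 3 discs:
  disc 1: 200 + 30 = 230
  disc 2: 90 + 80 + 60 = 230
  disc 3: 40 + 30 + 20 = 90
Every load is within 230 MB, so 3 discs suffice.

Yes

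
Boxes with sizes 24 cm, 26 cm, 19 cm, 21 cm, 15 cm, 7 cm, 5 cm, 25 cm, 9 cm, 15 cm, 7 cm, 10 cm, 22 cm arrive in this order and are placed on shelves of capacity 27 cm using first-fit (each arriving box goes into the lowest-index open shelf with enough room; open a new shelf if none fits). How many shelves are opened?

  24 → shelf 1 (new)  [load 24/27]
  26 → shelf 2 (new)  [load 26/27]
  19 → shelf 3 (new)  [load 19/27]
  21 → shelf 4 (new)  [load 21/27]
  15 → shelf 5 (new)  [load 15/27]
  7 → shelf 3  [load 26/27]
  5 → shelf 4  [load 26/27]
  25 → shelf 6 (new)  [load 25/27]
  9 → shelf 5  [load 24/27]
  15 → shelf 7 (new)  [load 15/27]
  7 → shelf 7  [load 22/27]
  10 → shelf 8 (new)  [load 10/27]
  22 → shelf 9 (new)  [load 22/27]
9 shelves opened.

9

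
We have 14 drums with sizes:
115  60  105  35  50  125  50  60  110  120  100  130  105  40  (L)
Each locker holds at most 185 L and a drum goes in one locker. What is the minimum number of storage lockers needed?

Total = 130 + 125 + 120 + 115 + 110 + 105 + 105 + 100 + 60 + 60 + 50 + 50 + 40 + 35 = 1205 L.
Lower bound: ⌈1205/185⌉ = 7 storage lockers.
Also, 8 drums each exceed 185/2 L, and no two of those can share a locker, so at least 8 storage lockers are needed.
A packing using 8 storage lockers:
  locker 1: 130 + 50 = 180
  locker 2: 125 + 60 = 185
  locker 3: 120 + 60 = 180
  locker 4: 115 + 50 = 165
  locker 5: 110 + 40 + 35 = 185
  locker 6: 105 = 105
  locker 7: 105 = 105
  locker 8: 100 = 100
This matches the lower bound, so 8 is optimal.

8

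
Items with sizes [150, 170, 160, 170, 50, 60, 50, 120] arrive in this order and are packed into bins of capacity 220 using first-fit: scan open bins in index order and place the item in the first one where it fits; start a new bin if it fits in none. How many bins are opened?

  150 → bin 1 (new)  [load 150/220]
  170 → bin 2 (new)  [load 170/220]
  160 → bin 3 (new)  [load 160/220]
  170 → bin 4 (new)  [load 170/220]
  50 → bin 1  [load 200/220]
  60 → bin 3  [load 220/220]
  50 → bin 2  [load 220/220]
  120 → bin 5 (new)  [load 120/220]
5 bins opened.

5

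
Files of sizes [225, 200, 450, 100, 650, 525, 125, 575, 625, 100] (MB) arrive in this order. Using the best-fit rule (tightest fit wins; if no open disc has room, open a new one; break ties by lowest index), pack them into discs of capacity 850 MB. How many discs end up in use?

6

  225 → disc 1 (new)  [load 225/850]
  200 → disc 1  [load 425/850]
  450 → disc 2 (new)  [load 450/850]
  100 → disc 2  [load 550/850]
  650 → disc 3 (new)  [load 650/850]
  525 → disc 4 (new)  [load 525/850]
  125 → disc 3  [load 775/850]
  575 → disc 5 (new)  [load 575/850]
  625 → disc 6 (new)  [load 625/850]
  100 → disc 6  [load 725/850]
6 discs opened.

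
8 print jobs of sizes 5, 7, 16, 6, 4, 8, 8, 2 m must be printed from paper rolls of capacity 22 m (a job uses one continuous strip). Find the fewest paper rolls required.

3

Total = 16 + 8 + 8 + 7 + 6 + 5 + 4 + 2 = 56 m.
Lower bound: ⌈56/22⌉ = 3 paper rolls.
A packing using 3 paper rolls:
  roll 1: 16 + 6 = 22
  roll 2: 8 + 8 + 5 = 21
  roll 3: 7 + 4 + 2 = 13
This matches the lower bound, so 3 is optimal.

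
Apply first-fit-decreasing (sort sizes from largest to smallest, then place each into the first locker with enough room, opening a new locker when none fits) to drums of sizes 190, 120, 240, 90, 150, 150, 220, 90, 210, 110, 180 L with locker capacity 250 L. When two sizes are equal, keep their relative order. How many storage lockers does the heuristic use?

8

Sorted descending: 240, 220, 210, 190, 180, 150, 150, 120, 110, 90, 90.
  240 → locker 1 (new)  [load 240/250]
  220 → locker 2 (new)  [load 220/250]
  210 → locker 3 (new)  [load 210/250]
  190 → locker 4 (new)  [load 190/250]
  180 → locker 5 (new)  [load 180/250]
  150 → locker 6 (new)  [load 150/250]
  150 → locker 7 (new)  [load 150/250]
  120 → locker 8 (new)  [load 120/250]
  110 → locker 8  [load 230/250]
  90 → locker 6  [load 240/250]
  90 → locker 7  [load 240/250]
8 storage lockers opened.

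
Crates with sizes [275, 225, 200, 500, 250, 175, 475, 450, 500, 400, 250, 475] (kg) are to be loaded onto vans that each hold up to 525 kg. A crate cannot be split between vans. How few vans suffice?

9

Total = 500 + 500 + 475 + 475 + 450 + 400 + 275 + 250 + 250 + 225 + 200 + 175 = 4175 kg.
Lower bound: ⌈4175/525⌉ = 8 vans.
A packing using 9 vans:
  van 1: 500 = 500
  van 2: 500 = 500
  van 3: 475 = 475
  van 4: 475 = 475
  van 5: 450 = 450
  van 6: 400 = 400
  van 7: 275 + 250 = 525
  van 8: 250 + 225 = 475
  van 9: 200 + 175 = 375
No arrangement into 8 vans stays within capacity, so 9 is optimal.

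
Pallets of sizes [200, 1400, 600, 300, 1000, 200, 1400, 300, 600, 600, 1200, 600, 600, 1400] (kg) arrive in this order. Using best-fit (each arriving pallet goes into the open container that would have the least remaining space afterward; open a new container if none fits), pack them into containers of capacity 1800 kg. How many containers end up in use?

  200 → container 1 (new)  [load 200/1800]
  1400 → container 1  [load 1600/1800]
  600 → container 2 (new)  [load 600/1800]
  300 → container 2  [load 900/1800]
  1000 → container 3 (new)  [load 1000/1800]
  200 → container 1  [load 1800/1800]
  1400 → container 4 (new)  [load 1400/1800]
  300 → container 4  [load 1700/1800]
  600 → container 3  [load 1600/1800]
  600 → container 2  [load 1500/1800]
  1200 → container 5 (new)  [load 1200/1800]
  600 → container 5  [load 1800/1800]
  600 → container 6 (new)  [load 600/1800]
  1400 → container 7 (new)  [load 1400/1800]
7 containers opened.

7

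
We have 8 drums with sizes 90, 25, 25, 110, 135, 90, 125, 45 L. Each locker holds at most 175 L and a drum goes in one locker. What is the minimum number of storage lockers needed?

Total = 135 + 125 + 110 + 90 + 90 + 45 + 25 + 25 = 645 L.
Lower bound: ⌈645/175⌉ = 4 storage lockers.
Also, 5 drums each exceed 175/2 L, and no two of those can share a locker, so at least 5 storage lockers are needed.
A packing using 5 storage lockers:
  locker 1: 135 + 25 = 160
  locker 2: 125 + 45 = 170
  locker 3: 110 + 25 = 135
  locker 4: 90 = 90
  locker 5: 90 = 90
This matches the lower bound, so 5 is optimal.

5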